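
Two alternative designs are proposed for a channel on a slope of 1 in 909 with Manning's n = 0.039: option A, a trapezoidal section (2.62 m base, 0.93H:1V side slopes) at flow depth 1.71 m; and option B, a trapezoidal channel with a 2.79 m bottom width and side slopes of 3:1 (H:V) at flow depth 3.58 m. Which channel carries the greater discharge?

Channel A: With bottom width b = 2.62 m and side slope z = 0.93: A = (b + zy)y = (2.62 + 0.93×1.71)×1.71 = 7.2 m²; P = b + 2y√(1+z²) = 2.62 + 2×1.71×1.366 = 7.29 m. Hydraulic radius R = A/P = 7.2/7.29 = 0.9875 m. Q_A = (1/0.039)·7.2·0.9875^(2/3)·√0.0011 = 6.072 m³/s.
Channel B: With bottom width b = 2.79 m and side slope z = 3: A = (b + zy)y = (2.79 + 3×3.58)×3.58 = 48.44 m²; P = b + 2y√(1+z²) = 2.79 + 2×3.58×3.162 = 25.43 m. Hydraulic radius R = A/P = 48.44/25.43 = 1.905 m. Q_B = (1/0.039)·48.44·1.905^(2/3)·√0.0011 = 63.29 m³/s.
Q_A = 6.072 m³/s vs Q_B = 63.29 m³/s, so channel B carries more.

channel B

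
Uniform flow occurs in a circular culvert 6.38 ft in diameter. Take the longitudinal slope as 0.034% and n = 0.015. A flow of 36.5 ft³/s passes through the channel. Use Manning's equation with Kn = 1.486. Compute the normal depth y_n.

Manning's equation rearranged: A R^(2/3) = nQ / (1.486·√S) = 0.015 × 36.5 / (1.486 × √0.00034) = 19.98.
At y = 3.75 ft: A R^(2/3) = 28.4 — too large.
At y = 2.71 ft: A R^(2/3) = 16.4 — too small.
At y = 3.03 ft: A R^(2/3) = 19.98 — matches.

y_n = 3.03 ft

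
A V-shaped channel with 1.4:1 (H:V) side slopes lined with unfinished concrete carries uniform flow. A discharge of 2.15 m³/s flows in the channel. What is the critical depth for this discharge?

At critical depth, Q² T / (g A³) = 1, i.e. A³/T = Q²/g = 2.15²/9.81 = 0.4712.
At y = 0.714 m: A³/T = 0.1819 — low.
At y = 1 m: A³/T = 0.98 — high.
At y = 0.864 m: A³/T = 0.4718 — matches.

y_c = 0.864 m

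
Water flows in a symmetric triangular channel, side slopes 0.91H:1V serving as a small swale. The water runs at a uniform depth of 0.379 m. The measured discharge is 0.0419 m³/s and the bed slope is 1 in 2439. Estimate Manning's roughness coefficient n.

n = 0.016

For a triangular section with side slope z = 0.91: A = zy² = 0.91×0.379² = 0.1307 m²; P = 2y√(1+z²) = 2×0.379×1.352 = 1.025 m.
Hydraulic radius R = A/P = 0.1307/1.025 = 0.1275 m.
Rearranging Manning's equation: n = (1/Q) A R^(2/3) S^(1/2) = (1/0.0419) × 0.1307 × 0.1275^(2/3) × √0.00041 = 0.016.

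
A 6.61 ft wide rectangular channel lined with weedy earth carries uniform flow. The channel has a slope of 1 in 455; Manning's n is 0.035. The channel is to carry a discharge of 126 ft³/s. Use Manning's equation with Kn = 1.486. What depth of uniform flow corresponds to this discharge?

Manning's equation rearranged: A R^(2/3) = nQ / (1.486·√S) = 0.035 × 126 / (1.486 × √0.002198) = 63.3.
Try y = 5.22 ft: A R^(2/3) = 55.2 — short.
Try y = 6.53 ft: A R^(2/3) = 72.89 — over.
Try y = 5.82 ft: A R^(2/3) = 63.25 — ≈ 63.3.

y_n = 5.82 ft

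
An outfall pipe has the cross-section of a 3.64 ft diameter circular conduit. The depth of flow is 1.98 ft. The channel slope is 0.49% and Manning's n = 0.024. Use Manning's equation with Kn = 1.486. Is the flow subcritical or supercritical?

subcritical

For a circular section of diameter D = 3.64 ft at depth y = 1.98 ft, the central angle is θ = 2 arccos(1 − 2y/D) = 3.318 rad. Then A = (D²/8)(θ − sin θ) = 5.785 ft² and P = Dθ/2 = 6.038 ft.
Hydraulic radius R = A/P = 5.785/6.038 = 0.958 ft.
V = (1.486/n) R^(2/3) √S = (1.486/0.024) × 0.958^(2/3) × √0.0049 = 4.212 ft/s. Hydraulic depth D_h = A/T = 5.785/3.626 = 1.595 ft.
Froude number Fr = V/√(g·D_h) = 4.212/√(32.2×1.595) = 0.588, which is less than 1, so the flow is subcritical.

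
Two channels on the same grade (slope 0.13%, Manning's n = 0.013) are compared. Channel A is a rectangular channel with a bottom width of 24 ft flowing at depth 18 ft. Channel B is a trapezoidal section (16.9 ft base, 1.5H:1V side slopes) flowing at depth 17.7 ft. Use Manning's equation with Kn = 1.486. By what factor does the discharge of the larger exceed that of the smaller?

2.15

Channel A: Flow area A = b·y = 24 × 18 = 432 ft². Wetted perimeter P = b + 2y = 24 + 2×18 = 60 ft. Hydraulic radius R = A/P = 432/60 = 7.2 ft. Q_A = (1.486/0.013)·432·7.2^(2/3)·√0.0013 = 6639 ft³/s.
Channel B: With bottom width b = 16.9 ft and side slope z = 1.5: A = (b + zy)y = (16.9 + 1.5×17.7)×17.7 = 769.1 ft²; P = b + 2y√(1+z²) = 16.9 + 2×17.7×1.803 = 80.72 ft. Hydraulic radius R = A/P = 769.1/80.72 = 9.528 ft. Q_B = (1.486/0.013)·769.1·9.528^(2/3)·√0.0013 = 14250 ft³/s.
The larger discharge is 14250 ft³/s and the smaller is 6639 ft³/s; the ratio is 2.15.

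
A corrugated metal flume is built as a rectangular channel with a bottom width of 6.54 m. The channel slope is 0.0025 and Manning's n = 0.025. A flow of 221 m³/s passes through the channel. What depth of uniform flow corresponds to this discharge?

Manning's equation rearranged: A R^(2/3) = nQ / (1·√S) = 0.025 × 221 / (√0.0025) = 110.5.
Try y = 8.04 m: A R^(2/3) = 92.27 — low.
Try y = 11.5 m: A R^(2/3) = 140.2 — high.
Try y = 9.36 m: A R^(2/3) = 110.4 — close enough.

y_n = 9.36 m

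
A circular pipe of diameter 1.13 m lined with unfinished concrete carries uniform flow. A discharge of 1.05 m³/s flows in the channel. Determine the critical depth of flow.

y_c = 0.566 m

At critical depth, Q² T / (g A³) = 1, i.e. A³/T = Q²/g = 1.05²/9.81 = 0.1124.
At y = 0.673 m: A³/T = 0.2177 — over.
At y = 0.465 m: A³/T = 0.05294 — short.
At y = 0.566 m: A³/T = 0.1123 — matches.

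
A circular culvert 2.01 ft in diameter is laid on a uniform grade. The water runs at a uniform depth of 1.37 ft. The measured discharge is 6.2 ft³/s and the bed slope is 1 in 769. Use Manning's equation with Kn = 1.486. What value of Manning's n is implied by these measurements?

For a circular section of diameter D = 2.01 ft at depth y = 1.37 ft, the central angle is θ = 2 arccos(1 − 2y/D) = 3.885 rad. Then A = (D²/8)(θ − sin θ) = 2.304 ft² and P = Dθ/2 = 3.904 ft.
Hydraulic radius R = A/P = 2.304/3.904 = 0.59 ft.
Rearranging Manning's equation: n = (1.486/Q) A R^(2/3) S^(1/2) = (1.486/6.2) × 2.304 × 0.59^(2/3) × √0.0013 = 0.014.

n = 0.014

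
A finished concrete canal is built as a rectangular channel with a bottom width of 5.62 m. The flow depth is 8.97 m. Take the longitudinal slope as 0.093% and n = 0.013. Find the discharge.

Q = 196 m³/s

Flow area A = b·y = 5.62 × 8.97 = 50.41 m². Wetted perimeter P = b + 2y = 5.62 + 2×8.97 = 23.56 m.
Hydraulic radius R = A/P = 50.41/23.56 = 2.14 m.
Manning's equation: Q = (1/n) A R^(2/3) S^(1/2) = (1/0.013) × 50.41 × 2.14^(2/3) × 0.00093^(1/2) = 196 m³/s.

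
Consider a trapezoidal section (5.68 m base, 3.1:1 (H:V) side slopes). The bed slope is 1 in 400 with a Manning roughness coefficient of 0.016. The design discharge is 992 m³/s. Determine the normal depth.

y_n = 5.98 m

Manning's equation rearranged: A R^(2/3) = nQ / (1·√S) = 0.016 × 992 / (√0.0025) = 317.4.
Trying y = 5.34 m: A R^(2/3) = 243.3 — too small.
Trying y = 6.91 m: A R^(2/3) = 447.5 — too large.
Trying y = 5.98 m: A R^(2/3) = 317.4 — close enough.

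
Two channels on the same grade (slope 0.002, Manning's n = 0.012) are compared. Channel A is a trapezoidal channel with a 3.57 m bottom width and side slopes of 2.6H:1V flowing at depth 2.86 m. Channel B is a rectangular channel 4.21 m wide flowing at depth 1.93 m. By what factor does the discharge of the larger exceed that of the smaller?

Channel A: With bottom width b = 3.57 m and side slope z = 2.6: A = (b + zy)y = (3.57 + 2.6×2.86)×2.86 = 31.48 m²; P = b + 2y√(1+z²) = 3.57 + 2×2.86×2.786 = 19.5 m. Hydraulic radius R = A/P = 31.48/19.5 = 1.614 m. Q_A = (1/0.012)·31.48·1.614^(2/3)·√0.002 = 161.4 m³/s.
Channel B: Flow area A = b·y = 4.21 × 1.93 = 8.125 m². Wetted perimeter P = b + 2y = 4.21 + 2×1.93 = 8.07 m. Hydraulic radius R = A/P = 8.125/8.07 = 1.007 m. Q_B = (1/0.012)·8.125·1.007^(2/3)·√0.002 = 30.42 m³/s.
The larger discharge is 161.4 m³/s and the smaller is 30.42 m³/s; the ratio is 5.31.

5.31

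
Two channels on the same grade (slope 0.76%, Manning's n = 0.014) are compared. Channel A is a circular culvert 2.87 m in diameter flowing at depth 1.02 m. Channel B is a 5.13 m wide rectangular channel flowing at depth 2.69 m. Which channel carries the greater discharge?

channel B

Channel A: For a circular section of diameter D = 2.87 m at depth y = 1.02 m, the central angle is θ = 2 arccos(1 − 2y/D) = 2.555 rad. Then A = (D²/8)(θ − sin θ) = 2.06 m² and P = Dθ/2 = 3.666 m. Hydraulic radius R = A/P = 2.06/3.666 = 0.562 m. Q_A = (1/0.014)·2.06·0.562^(2/3)·√0.0076 = 8.737 m³/s.
Channel B: Flow area A = b·y = 5.13 × 2.69 = 13.8 m². Wetted perimeter P = b + 2y = 5.13 + 2×2.69 = 10.51 m. Hydraulic radius R = A/P = 13.8/10.51 = 1.313 m. Q_B = (1/0.014)·13.8·1.313^(2/3)·√0.0076 = 103 m³/s.
Q_A = 8.737 m³/s vs Q_B = 103 m³/s, so channel B carries more.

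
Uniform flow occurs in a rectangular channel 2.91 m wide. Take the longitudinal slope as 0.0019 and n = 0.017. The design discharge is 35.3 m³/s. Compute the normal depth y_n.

y_n = 4.45 m

Manning's equation rearranged: A R^(2/3) = nQ / (1·√S) = 0.017 × 35.3 / (√0.0019) = 13.77.
At y = 5.08 m: A R^(2/3) = 16.05 — too large.
At y = 3.22 m: A R^(2/3) = 9.384 — too small.
At y = 4.45 m: A R^(2/3) = 13.77 — matches.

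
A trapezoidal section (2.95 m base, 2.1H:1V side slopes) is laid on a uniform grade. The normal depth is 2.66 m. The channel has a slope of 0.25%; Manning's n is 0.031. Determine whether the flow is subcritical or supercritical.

With bottom width b = 2.95 m and side slope z = 2.1: A = (b + zy)y = (2.95 + 2.1×2.66)×2.66 = 22.71 m²; P = b + 2y√(1+z²) = 2.95 + 2×2.66×2.326 = 15.32 m.
Hydraulic radius R = A/P = 22.71/15.32 = 1.482 m.
V = (1/n) R^(2/3) √S = (1/0.031) × 1.482^(2/3) × √0.0025 = 2.096 m/s. Hydraulic depth D_h = A/T = 22.71/14.12 = 1.608 m.
Froude number Fr = V/√(g·D_h) = 2.096/√(9.81×1.608) = 0.528, which is less than 1, so the flow is subcritical.

subcritical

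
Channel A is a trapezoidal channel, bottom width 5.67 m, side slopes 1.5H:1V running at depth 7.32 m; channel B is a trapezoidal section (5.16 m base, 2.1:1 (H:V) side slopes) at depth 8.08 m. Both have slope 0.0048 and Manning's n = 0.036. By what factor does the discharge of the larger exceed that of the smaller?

1.56

Channel A: With bottom width b = 5.67 m and side slope z = 1.5: A = (b + zy)y = (5.67 + 1.5×7.32)×7.32 = 121.9 m²; P = b + 2y√(1+z²) = 5.67 + 2×7.32×1.803 = 32.06 m. Hydraulic radius R = A/P = 121.9/32.06 = 3.801 m. Q_A = (1/0.036)·121.9·3.801^(2/3)·√0.0048 = 571.3 m³/s.
Channel B: With bottom width b = 5.16 m and side slope z = 2.1: A = (b + zy)y = (5.16 + 2.1×8.08)×8.08 = 178.8 m²; P = b + 2y√(1+z²) = 5.16 + 2×8.08×2.326 = 42.75 m. Hydraulic radius R = A/P = 178.8/42.75 = 4.183 m. Q_B = (1/0.036)·178.8·4.183^(2/3)·√0.0048 = 893.2 m³/s.
The larger discharge is 893.2 m³/s and the smaller is 571.3 m³/s; the ratio is 1.56.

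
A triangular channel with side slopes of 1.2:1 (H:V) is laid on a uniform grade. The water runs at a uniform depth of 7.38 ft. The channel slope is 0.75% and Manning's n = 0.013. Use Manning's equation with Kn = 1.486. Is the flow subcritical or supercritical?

supercritical

For a triangular section with side slope z = 1.2: A = zy² = 1.2×7.38² = 65.36 ft²; P = 2y√(1+z²) = 2×7.38×1.562 = 23.06 ft.
Hydraulic radius R = A/P = 65.36/23.06 = 2.835 ft.
V = (1.486/n) R^(2/3) √S = (1.486/0.013) × 2.835^(2/3) × √0.0075 = 19.83 ft/s. Hydraulic depth D_h = A/T = 65.36/17.71 = 3.69 ft.
Froude number Fr = V/√(g·D_h) = 19.83/√(32.2×3.69) = 1.82, which is greater than 1, so the flow is supercritical.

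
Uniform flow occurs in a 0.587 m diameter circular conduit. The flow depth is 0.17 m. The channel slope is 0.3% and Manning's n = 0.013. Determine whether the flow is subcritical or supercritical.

subcritical

For a circular section of diameter D = 0.587 m at depth y = 0.17 m, the central angle is θ = 2 arccos(1 − 2y/D) = 2.273 rad. Then A = (D²/8)(θ − sin θ) = 0.06502 m² and P = Dθ/2 = 0.6671 m.
Hydraulic radius R = A/P = 0.06502/0.6671 = 0.09746 m.
V = (1/n) R^(2/3) √S = (1/0.013) × 0.09746^(2/3) × √0.003 = 0.8923 m/s. Hydraulic depth D_h = A/T = 0.06502/0.5325 = 0.1221 m.
Froude number Fr = V/√(g·D_h) = 0.8923/√(9.81×0.1221) = 0.815, which is less than 1, so the flow is subcritical.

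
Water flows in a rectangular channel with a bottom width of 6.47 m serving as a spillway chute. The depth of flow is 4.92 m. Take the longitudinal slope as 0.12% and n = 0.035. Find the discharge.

Flow area A = b·y = 6.47 × 4.92 = 31.83 m². Wetted perimeter P = b + 2y = 6.47 + 2×4.92 = 16.31 m.
Hydraulic radius R = A/P = 31.83/16.31 = 1.952 m.
Manning's equation: Q = (1/n) A R^(2/3) S^(1/2) = (1/0.035) × 31.83 × 1.952^(2/3) × 0.0012^(1/2) = 49.2 m³/s.

Q = 49.2 m³/s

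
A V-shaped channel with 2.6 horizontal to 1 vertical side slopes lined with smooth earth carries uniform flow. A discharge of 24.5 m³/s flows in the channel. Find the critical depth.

y_c = 1.78 m

At critical depth, Q² T / (g A³) = 1, i.e. A³/T = Q²/g = 24.5²/9.81 = 61.19.
At y = 2.2 m: A³/T = 174.2 — over.
At y = 1.4 m: A³/T = 18.18 — short.
At y = 1.78 m: A³/T = 60.4 — matches.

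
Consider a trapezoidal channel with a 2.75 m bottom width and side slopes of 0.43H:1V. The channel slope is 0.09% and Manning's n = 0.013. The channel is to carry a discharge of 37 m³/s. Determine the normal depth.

y_n = 3.18 m

Manning's equation rearranged: A R^(2/3) = nQ / (1·√S) = 0.013 × 37 / (√0.0009) = 16.03.
Trying y = 2.21 m: A R^(2/3) = 8.616 — low.
Trying y = 4.01 m: A R^(2/3) = 24.16 — high.
Trying y = 3.18 m: A R^(2/3) = 16.02 — matches.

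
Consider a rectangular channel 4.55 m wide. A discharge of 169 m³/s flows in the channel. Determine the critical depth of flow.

y_c = 5.2 m

For a rectangular channel, critical depth y_c = (q²/g)^(1/3) where q = Q/b = 169/4.55 = 37.14 m²/s.
So y_c = (37.14²/9.81)^(1/3) = 5.2 m.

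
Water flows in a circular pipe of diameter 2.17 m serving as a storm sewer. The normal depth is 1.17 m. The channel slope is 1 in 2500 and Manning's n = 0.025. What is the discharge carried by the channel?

For a circular section of diameter D = 2.17 m at depth y = 1.17 m, the central angle is θ = 2 arccos(1 − 2y/D) = 3.298 rad. Then A = (D²/8)(θ − sin θ) = 2.033 m² and P = Dθ/2 = 3.579 m.
Hydraulic radius R = A/P = 2.033/3.579 = 0.5682 m.
Manning's equation: Q = (1/n) A R^(2/3) S^(1/2) = (1/0.025) × 2.033 × 0.5682^(2/3) × 0.0004^(1/2) = 1.12 m³/s.

Q = 1.12 m³/s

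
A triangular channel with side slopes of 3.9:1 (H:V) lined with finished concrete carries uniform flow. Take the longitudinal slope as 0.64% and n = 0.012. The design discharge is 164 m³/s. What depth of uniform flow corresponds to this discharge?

Manning's equation rearranged: A R^(2/3) = nQ / (1·√S) = 0.012 × 164 / (√0.0064) = 24.6.
Try y = 2.01 m: A R^(2/3) = 15.48 — short.
Try y = 2.78 m: A R^(2/3) = 36.75 — over.
Try y = 2.39 m: A R^(2/3) = 24.56 — close enough.

y_n = 2.39 m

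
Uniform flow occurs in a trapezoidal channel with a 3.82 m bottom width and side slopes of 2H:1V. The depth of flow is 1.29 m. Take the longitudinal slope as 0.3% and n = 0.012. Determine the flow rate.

Q = 34.1 m³/s

With bottom width b = 3.82 m and side slope z = 2: A = (b + zy)y = (3.82 + 2×1.29)×1.29 = 8.256 m²; P = b + 2y√(1+z²) = 3.82 + 2×1.29×2.236 = 9.589 m.
Hydraulic radius R = A/P = 8.256/9.589 = 0.861 m.
Manning's equation: Q = (1/n) A R^(2/3) S^(1/2) = (1/0.012) × 8.256 × 0.861^(2/3) × 0.003^(1/2) = 34.1 m³/s.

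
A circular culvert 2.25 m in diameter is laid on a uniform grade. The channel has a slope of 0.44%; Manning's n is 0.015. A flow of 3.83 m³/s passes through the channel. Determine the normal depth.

Manning's equation rearranged: A R^(2/3) = nQ / (1·√S) = 0.015 × 3.83 / (√0.0044) = 0.8661.
At y = 1.02 m: A R^(2/3) = 1.143 — too large.
At y = 0.715 m: A R^(2/3) = 0.5928 — too small.
At y = 0.874 m: A R^(2/3) = 0.8652 — close enough.

y_n = 0.874 m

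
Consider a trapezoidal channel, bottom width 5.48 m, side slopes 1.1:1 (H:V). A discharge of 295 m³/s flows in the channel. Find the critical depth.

y_c = 4.84 m

At critical depth, Q² T / (g A³) = 1, i.e. A³/T = Q²/g = 295²/9.81 = 8871.
Trying y = 4.06 m: A³/T = 4569 — low.
Trying y = 4.84 m: A³/T = 8866 — ≈ 8871.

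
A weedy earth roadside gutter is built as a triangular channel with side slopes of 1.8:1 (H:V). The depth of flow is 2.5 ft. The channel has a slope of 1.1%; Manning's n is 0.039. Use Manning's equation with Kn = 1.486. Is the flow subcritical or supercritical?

For a triangular section with side slope z = 1.8: A = zy² = 1.8×2.5² = 11.25 ft²; P = 2y√(1+z²) = 2×2.5×2.059 = 10.3 ft.
Hydraulic radius R = A/P = 11.25/10.3 = 1.093 ft.
V = (1.486/n) R^(2/3) √S = (1.486/0.039) × 1.093^(2/3) × √0.011 = 4.24 ft/s. Hydraulic depth D_h = A/T = 11.25/9 = 1.25 ft.
Froude number Fr = V/√(g·D_h) = 4.24/√(32.2×1.25) = 0.668, which is less than 1, so the flow is subcritical.

subcritical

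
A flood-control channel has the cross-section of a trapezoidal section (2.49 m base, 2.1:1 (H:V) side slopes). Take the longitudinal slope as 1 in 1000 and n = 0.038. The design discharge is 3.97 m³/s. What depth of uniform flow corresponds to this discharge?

Manning's equation rearranged: A R^(2/3) = nQ / (1·√S) = 0.038 × 3.97 / (√0.001) = 4.771.
At y = 1.43 m: A R^(2/3) = 7.099 — too large.
At y = 0.88 m: A R^(2/3) = 2.654 — too small.
At y = 1.18 m: A R^(2/3) = 4.773 — ≈ 4.771.

y_n = 1.18 m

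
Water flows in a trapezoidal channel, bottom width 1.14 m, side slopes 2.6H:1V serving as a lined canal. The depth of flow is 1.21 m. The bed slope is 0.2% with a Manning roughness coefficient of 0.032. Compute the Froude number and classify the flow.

subcritical

With bottom width b = 1.14 m and side slope z = 2.6: A = (b + zy)y = (1.14 + 2.6×1.21)×1.21 = 5.186 m²; P = b + 2y√(1+z²) = 1.14 + 2×1.21×2.786 = 7.881 m.
Hydraulic radius R = A/P = 5.186/7.881 = 0.658 m.
V = (1/n) R^(2/3) √S = (1/0.032) × 0.658^(2/3) × √0.002 = 1.057 m/s. Hydraulic depth D_h = A/T = 5.186/7.432 = 0.6978 m.
Froude number Fr = V/√(g·D_h) = 1.057/√(9.81×0.6978) = 0.404, which is less than 1, so the flow is subcritical.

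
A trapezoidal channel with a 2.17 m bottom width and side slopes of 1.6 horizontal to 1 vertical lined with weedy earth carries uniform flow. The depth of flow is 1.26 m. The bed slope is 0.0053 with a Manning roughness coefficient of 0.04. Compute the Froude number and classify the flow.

With bottom width b = 2.17 m and side slope z = 1.6: A = (b + zy)y = (2.17 + 1.6×1.26)×1.26 = 5.274 m²; P = b + 2y√(1+z²) = 2.17 + 2×1.26×1.887 = 6.925 m.
Hydraulic radius R = A/P = 5.274/6.925 = 0.7617 m.
V = (1/n) R^(2/3) √S = (1/0.04) × 0.7617^(2/3) × √0.0053 = 1.518 m/s. Hydraulic depth D_h = A/T = 5.274/6.202 = 0.8504 m.
Froude number Fr = V/√(g·D_h) = 1.518/√(9.81×0.8504) = 0.526, which is less than 1, so the flow is subcritical.

subcritical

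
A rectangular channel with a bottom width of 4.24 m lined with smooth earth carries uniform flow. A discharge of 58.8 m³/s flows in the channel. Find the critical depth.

For a rectangular channel, critical depth y_c = (q²/g)^(1/3) where q = Q/b = 58.8/4.24 = 13.87 m²/s.
So y_c = (13.87²/9.81)^(1/3) = 2.7 m.

y_c = 2.7 m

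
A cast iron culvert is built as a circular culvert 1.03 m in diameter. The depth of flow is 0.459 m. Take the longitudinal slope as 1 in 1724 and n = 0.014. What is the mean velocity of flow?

V = 0.662 m/s

For a circular section of diameter D = 1.03 m at depth y = 0.459 m, the central angle is θ = 2 arccos(1 − 2y/D) = 2.924 rad. Then A = (D²/8)(θ − sin θ) = 0.359 m² and P = Dθ/2 = 1.506 m.
Hydraulic radius R = A/P = 0.359/1.506 = 0.2385 m.
From Manning's equation, V = (1/n) R^(2/3) S^(1/2) = (1/0.014) × 0.2385^(2/3) × 0.00058^(1/2) = 0.662 m/s.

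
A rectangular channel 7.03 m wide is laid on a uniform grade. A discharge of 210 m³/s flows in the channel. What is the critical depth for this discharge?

y_c = 4.5 m

For a rectangular channel, critical depth y_c = (q²/g)^(1/3) where q = Q/b = 210/7.03 = 29.87 m²/s.
So y_c = (29.87²/9.81)^(1/3) = 4.5 m.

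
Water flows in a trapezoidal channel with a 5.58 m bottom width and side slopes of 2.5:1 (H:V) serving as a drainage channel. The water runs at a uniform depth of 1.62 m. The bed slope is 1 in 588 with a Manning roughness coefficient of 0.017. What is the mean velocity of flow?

With bottom width b = 5.58 m and side slope z = 2.5: A = (b + zy)y = (5.58 + 2.5×1.62)×1.62 = 15.6 m²; P = b + 2y√(1+z²) = 5.58 + 2×1.62×2.693 = 14.3 m.
Hydraulic radius R = A/P = 15.6/14.3 = 1.091 m.
From Manning's equation, V = (1/n) R^(2/3) S^(1/2) = (1/0.017) × 1.091^(2/3) × 0.001701^(1/2) = 2.57 m/s.

V = 2.57 m/s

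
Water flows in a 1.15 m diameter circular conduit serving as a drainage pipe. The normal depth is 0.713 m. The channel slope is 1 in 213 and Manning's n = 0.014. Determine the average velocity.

V = 2.31 m/s

For a circular section of diameter D = 1.15 m at depth y = 0.713 m, the central angle is θ = 2 arccos(1 − 2y/D) = 3.626 rad. Then A = (D²/8)(θ − sin θ) = 0.6765 m² and P = Dθ/2 = 2.085 m.
Hydraulic radius R = A/P = 0.6765/2.085 = 0.3244 m.
From Manning's equation, V = (1/n) R^(2/3) S^(1/2) = (1/0.014) × 0.3244^(2/3) × 0.004695^(1/2) = 2.31 m/s.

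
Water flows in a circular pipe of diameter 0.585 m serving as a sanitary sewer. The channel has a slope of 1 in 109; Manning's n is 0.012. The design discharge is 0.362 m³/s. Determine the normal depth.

Manning's equation rearranged: A R^(2/3) = nQ / (1·√S) = 0.012 × 0.362 / (√0.009174) = 0.04535.
Trying y = 0.388 m: A R^(2/3) = 0.05807 — too large.
Trying y = 0.275 m: A R^(2/3) = 0.03355 — too small.
Trying y = 0.329 m: A R^(2/3) = 0.0453 — matches.

y_n = 0.329 m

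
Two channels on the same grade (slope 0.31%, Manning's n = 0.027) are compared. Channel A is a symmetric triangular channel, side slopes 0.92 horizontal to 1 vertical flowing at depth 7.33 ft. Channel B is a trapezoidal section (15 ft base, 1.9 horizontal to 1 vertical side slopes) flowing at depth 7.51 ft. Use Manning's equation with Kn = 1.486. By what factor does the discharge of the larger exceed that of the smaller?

6.76

Channel A: For a triangular section with side slope z = 0.92: A = zy² = 0.92×7.33² = 49.43 ft²; P = 2y√(1+z²) = 2×7.33×1.359 = 19.92 ft. Hydraulic radius R = A/P = 49.43/19.92 = 2.481 ft. Q_A = (1.486/0.027)·49.43·2.481^(2/3)·√0.0031 = 277.6 ft³/s.
Channel B: With bottom width b = 15 ft and side slope z = 1.9: A = (b + zy)y = (15 + 1.9×7.51)×7.51 = 219.8 ft²; P = b + 2y√(1+z²) = 15 + 2×7.51×2.147 = 47.25 ft. Hydraulic radius R = A/P = 219.8/47.25 = 4.652 ft. Q_B = (1.486/0.027)·219.8·4.652^(2/3)·√0.0031 = 1877 ft³/s.
The larger discharge is 1877 ft³/s and the smaller is 277.6 ft³/s; the ratio is 6.76.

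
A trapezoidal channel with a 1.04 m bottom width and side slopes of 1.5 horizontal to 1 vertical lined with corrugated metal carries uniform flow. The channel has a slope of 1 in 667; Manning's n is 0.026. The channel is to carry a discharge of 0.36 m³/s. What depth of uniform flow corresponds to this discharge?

y_n = 0.377 m

Manning's equation rearranged: A R^(2/3) = nQ / (1·√S) = 0.026 × 0.36 / (√0.001499) = 0.2417.
Trying y = 0.324 m: A R^(2/3) = 0.1823 — too small.
Trying y = 0.477 m: A R^(2/3) = 0.3781 — too large.
Trying y = 0.377 m: A R^(2/3) = 0.2417 — matches.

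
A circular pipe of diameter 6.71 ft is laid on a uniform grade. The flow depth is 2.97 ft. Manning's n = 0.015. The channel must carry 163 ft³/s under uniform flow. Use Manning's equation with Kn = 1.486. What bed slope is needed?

S = 0.00664

For a circular section of diameter D = 6.71 ft at depth y = 2.97 ft, the central angle is θ = 2 arccos(1 − 2y/D) = 2.912 rad. Then A = (D²/8)(θ − sin θ) = 15.1 ft² and P = Dθ/2 = 9.768 ft.
Hydraulic radius R = A/P = 15.1/9.768 = 1.546 ft.
From Manning's equation, S = [nQ / (1.486 A R^(2/3))]² = [0.015 × 163 / (1.486 × 15.1 × 1.546^(2/3))]² = 0.00664.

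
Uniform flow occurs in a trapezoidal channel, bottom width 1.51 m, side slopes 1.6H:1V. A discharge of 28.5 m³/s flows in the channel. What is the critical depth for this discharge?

At critical depth, Q² T / (g A³) = 1, i.e. A³/T = Q²/g = 28.5²/9.81 = 82.8.
Try y = 2.18 m: A³/T = 152.4 — too large.
Try y = 1.42 m: A³/T = 25.59 — too small.
Try y = 1.89 m: A³/T = 83.26 — close enough.

y_c = 1.89 m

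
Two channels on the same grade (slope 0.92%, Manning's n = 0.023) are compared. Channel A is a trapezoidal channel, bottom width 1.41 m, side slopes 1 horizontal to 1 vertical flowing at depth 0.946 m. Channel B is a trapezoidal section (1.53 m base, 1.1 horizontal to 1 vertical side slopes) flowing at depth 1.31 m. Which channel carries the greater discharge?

channel B

Channel A: With bottom width b = 1.41 m and side slope z = 1: A = (b + zy)y = (1.41 + 1×0.946)×0.946 = 2.229 m²; P = b + 2y√(1+z²) = 1.41 + 2×0.946×1.414 = 4.086 m. Hydraulic radius R = A/P = 2.229/4.086 = 0.5455 m. Q_A = (1/0.023)·2.229·0.5455^(2/3)·√0.0092 = 6.205 m³/s.
Channel B: With bottom width b = 1.53 m and side slope z = 1.1: A = (b + zy)y = (1.53 + 1.1×1.31)×1.31 = 3.892 m²; P = b + 2y√(1+z²) = 1.53 + 2×1.31×1.487 = 5.425 m. Hydraulic radius R = A/P = 3.892/5.425 = 0.7174 m. Q_B = (1/0.023)·3.892·0.7174^(2/3)·√0.0092 = 13.01 m³/s.
Q_A = 6.205 m³/s vs Q_B = 13.01 m³/s, so channel B carries more.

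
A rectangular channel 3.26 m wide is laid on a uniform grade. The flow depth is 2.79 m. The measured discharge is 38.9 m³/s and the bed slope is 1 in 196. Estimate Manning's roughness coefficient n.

n = 0.017

Flow area A = b·y = 3.26 × 2.79 = 9.095 m². Wetted perimeter P = b + 2y = 3.26 + 2×2.79 = 8.84 m.
Hydraulic radius R = A/P = 9.095/8.84 = 1.029 m.
Rearranging Manning's equation: n = (1/Q) A R^(2/3) S^(1/2) = (1/38.9) × 9.095 × 1.029^(2/3) × √0.005102 = 0.017.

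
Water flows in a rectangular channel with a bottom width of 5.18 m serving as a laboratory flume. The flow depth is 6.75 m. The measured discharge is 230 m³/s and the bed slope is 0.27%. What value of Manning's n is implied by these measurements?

Flow area A = b·y = 5.18 × 6.75 = 34.96 m². Wetted perimeter P = b + 2y = 5.18 + 2×6.75 = 18.68 m.
Hydraulic radius R = A/P = 34.96/18.68 = 1.872 m.
Rearranging Manning's equation: n = (1/Q) A R^(2/3) S^(1/2) = (1/230) × 34.96 × 1.872^(2/3) × √0.0027 = 0.012.

n = 0.012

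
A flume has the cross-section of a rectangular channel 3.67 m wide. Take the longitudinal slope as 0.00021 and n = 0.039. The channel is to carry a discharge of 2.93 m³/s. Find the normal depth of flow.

Manning's equation rearranged: A R^(2/3) = nQ / (1·√S) = 0.039 × 2.93 / (√0.00021) = 7.885.
At y = 2.75 m: A R^(2/3) = 10.76 — high.
At y = 2.16 m: A R^(2/3) = 7.886 — matches.

y_n = 2.16 m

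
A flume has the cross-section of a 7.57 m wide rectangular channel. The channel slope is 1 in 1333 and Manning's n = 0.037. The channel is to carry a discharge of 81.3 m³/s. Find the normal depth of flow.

y_n = 7.78 m

Manning's equation rearranged: A R^(2/3) = nQ / (1·√S) = 0.037 × 81.3 / (√0.0007502) = 109.8.
Trying y = 9.29 m: A R^(2/3) = 136 — too large.
Trying y = 6.38 m: A R^(2/3) = 85.99 — too small.
Trying y = 7.78 m: A R^(2/3) = 109.8 — matches.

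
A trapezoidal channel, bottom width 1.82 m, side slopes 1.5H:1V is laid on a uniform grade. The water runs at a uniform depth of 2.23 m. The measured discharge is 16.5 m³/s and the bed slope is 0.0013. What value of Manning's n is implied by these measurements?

With bottom width b = 1.82 m and side slope z = 1.5: A = (b + zy)y = (1.82 + 1.5×2.23)×2.23 = 11.52 m²; P = b + 2y√(1+z²) = 1.82 + 2×2.23×1.803 = 9.86 m.
Hydraulic radius R = A/P = 11.52/9.86 = 1.168 m.
Rearranging Manning's equation: n = (1/Q) A R^(2/3) S^(1/2) = (1/16.5) × 11.52 × 1.168^(2/3) × √0.0013 = 0.0279.

n = 0.0279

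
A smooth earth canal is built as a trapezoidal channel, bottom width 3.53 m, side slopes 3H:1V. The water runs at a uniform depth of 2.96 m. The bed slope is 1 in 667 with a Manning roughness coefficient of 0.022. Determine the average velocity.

V = 2.46 m/s

With bottom width b = 3.53 m and side slope z = 3: A = (b + zy)y = (3.53 + 3×2.96)×2.96 = 36.73 m²; P = b + 2y√(1+z²) = 3.53 + 2×2.96×3.162 = 22.25 m.
Hydraulic radius R = A/P = 36.73/22.25 = 1.651 m.
From Manning's equation, V = (1/n) R^(2/3) S^(1/2) = (1/0.022) × 1.651^(2/3) × 0.001499^(1/2) = 2.46 m/s.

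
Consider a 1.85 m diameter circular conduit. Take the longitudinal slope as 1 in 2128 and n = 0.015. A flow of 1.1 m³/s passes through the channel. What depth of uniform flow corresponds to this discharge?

y_n = 0.896 m

Manning's equation rearranged: A R^(2/3) = nQ / (1·√S) = 0.015 × 1.1 / (√0.0004699) = 0.7611.
Trying y = 1.09 m: A R^(2/3) = 1.05 — too large.
Trying y = 0.714 m: A R^(2/3) = 0.5073 — too small.
Trying y = 0.896 m: A R^(2/3) = 0.7612 — ≈ 0.7611.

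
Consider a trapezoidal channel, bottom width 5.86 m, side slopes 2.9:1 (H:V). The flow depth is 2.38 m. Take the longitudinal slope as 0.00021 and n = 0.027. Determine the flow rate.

Q = 21.2 m³/s

With bottom width b = 5.86 m and side slope z = 2.9: A = (b + zy)y = (5.86 + 2.9×2.38)×2.38 = 30.37 m²; P = b + 2y√(1+z²) = 5.86 + 2×2.38×3.068 = 20.46 m.
Hydraulic radius R = A/P = 30.37/20.46 = 1.484 m.
Manning's equation: Q = (1/n) A R^(2/3) S^(1/2) = (1/0.027) × 30.37 × 1.484^(2/3) × 0.00021^(1/2) = 21.2 m³/s.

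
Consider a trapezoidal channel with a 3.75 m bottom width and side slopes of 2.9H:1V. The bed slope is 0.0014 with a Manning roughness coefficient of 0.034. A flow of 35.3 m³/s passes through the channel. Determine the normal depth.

y_n = 2.4 m

Manning's equation rearranged: A R^(2/3) = nQ / (1·√S) = 0.034 × 35.3 / (√0.0014) = 32.08.
Try y = 2.98 m: A R^(2/3) = 52.11 — high.
Try y = 2.11 m: A R^(2/3) = 24.13 — low.
Try y = 2.4 m: A R^(2/3) = 32.03 — matches.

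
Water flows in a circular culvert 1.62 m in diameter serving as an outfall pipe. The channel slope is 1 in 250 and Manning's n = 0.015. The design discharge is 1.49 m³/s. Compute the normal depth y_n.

y_n = 0.623 m

Manning's equation rearranged: A R^(2/3) = nQ / (1·√S) = 0.015 × 1.49 / (√0.004) = 0.3534.
Trying y = 0.461 m: A R^(2/3) = 0.1994 — too small.
Trying y = 0.739 m: A R^(2/3) = 0.4814 — too large.
Trying y = 0.623 m: A R^(2/3) = 0.3537 — close enough.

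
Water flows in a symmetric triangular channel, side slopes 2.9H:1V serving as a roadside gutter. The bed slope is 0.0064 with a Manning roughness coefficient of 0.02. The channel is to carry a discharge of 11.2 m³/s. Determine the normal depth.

y_n = 1.19 m

Manning's equation rearranged: A R^(2/3) = nQ / (1·√S) = 0.02 × 11.2 / (√0.0064) = 2.8.
Try y = 0.999 m: A R^(2/3) = 1.755 — short.
Try y = 1.35 m: A R^(2/3) = 3.917 — over.
Try y = 1.19 m: A R^(2/3) = 2.798 — close enough.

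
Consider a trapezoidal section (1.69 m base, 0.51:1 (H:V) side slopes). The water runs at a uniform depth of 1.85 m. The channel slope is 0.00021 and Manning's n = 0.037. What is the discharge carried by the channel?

With bottom width b = 1.69 m and side slope z = 0.51: A = (b + zy)y = (1.69 + 0.51×1.85)×1.85 = 4.872 m²; P = b + 2y√(1+z²) = 1.69 + 2×1.85×1.123 = 5.843 m.
Hydraulic radius R = A/P = 4.872/5.843 = 0.8338 m.
Manning's equation: Q = (1/n) A R^(2/3) S^(1/2) = (1/0.037) × 4.872 × 0.8338^(2/3) × 0.00021^(1/2) = 1.69 m³/s.

Q = 1.69 m³/s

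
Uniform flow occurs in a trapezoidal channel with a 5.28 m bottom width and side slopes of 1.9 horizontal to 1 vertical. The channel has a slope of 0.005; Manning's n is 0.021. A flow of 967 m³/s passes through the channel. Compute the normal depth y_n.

Manning's equation rearranged: A R^(2/3) = nQ / (1·√S) = 0.021 × 967 / (√0.005) = 287.2.
Trying y = 7.94 m: A R^(2/3) = 414.7 — too large.
Trying y = 6.77 m: A R^(2/3) = 287.2 — close enough.

y_n = 6.77 m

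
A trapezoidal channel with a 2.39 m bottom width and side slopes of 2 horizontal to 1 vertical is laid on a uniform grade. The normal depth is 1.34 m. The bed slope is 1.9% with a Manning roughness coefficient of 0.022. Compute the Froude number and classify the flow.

With bottom width b = 2.39 m and side slope z = 2: A = (b + zy)y = (2.39 + 2×1.34)×1.34 = 6.794 m²; P = b + 2y√(1+z²) = 2.39 + 2×1.34×2.236 = 8.383 m.
Hydraulic radius R = A/P = 6.794/8.383 = 0.8105 m.
V = (1/n) R^(2/3) √S = (1/0.022) × 0.8105^(2/3) × √0.019 = 5.446 m/s. Hydraulic depth D_h = A/T = 6.794/7.75 = 0.8766 m.
Froude number Fr = V/√(g·D_h) = 5.446/√(9.81×0.8766) = 1.86, which is greater than 1, so the flow is supercritical.

supercritical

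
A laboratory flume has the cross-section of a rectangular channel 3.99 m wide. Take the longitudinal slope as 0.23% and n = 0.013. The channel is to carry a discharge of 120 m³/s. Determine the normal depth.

y_n = 6.2 m

Manning's equation rearranged: A R^(2/3) = nQ / (1·√S) = 0.013 × 120 / (√0.0023) = 32.53.
Trying y = 4.4 m: A R^(2/3) = 21.68 — too small.
Trying y = 6.9 m: A R^(2/3) = 36.83 — too large.
Trying y = 6.2 m: A R^(2/3) = 32.55 — ≈ 32.53.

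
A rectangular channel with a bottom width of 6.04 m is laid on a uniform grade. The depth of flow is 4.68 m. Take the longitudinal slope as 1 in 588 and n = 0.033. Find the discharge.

Q = 53 m³/s

Flow area A = b·y = 6.04 × 4.68 = 28.27 m². Wetted perimeter P = b + 2y = 6.04 + 2×4.68 = 15.4 m.
Hydraulic radius R = A/P = 28.27/15.4 = 1.836 m.
Manning's equation: Q = (1/n) A R^(2/3) S^(1/2) = (1/0.033) × 28.27 × 1.836^(2/3) × 0.001701^(1/2) = 53 m³/s.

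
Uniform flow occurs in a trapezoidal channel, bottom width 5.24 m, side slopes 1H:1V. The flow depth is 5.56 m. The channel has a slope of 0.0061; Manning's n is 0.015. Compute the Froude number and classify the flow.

With bottom width b = 5.24 m and side slope z = 1: A = (b + zy)y = (5.24 + 1×5.56)×5.56 = 60.05 m²; P = b + 2y√(1+z²) = 5.24 + 2×5.56×1.414 = 20.97 m.
Hydraulic radius R = A/P = 60.05/20.97 = 2.864 m.
V = (1/n) R^(2/3) √S = (1/0.015) × 2.864^(2/3) × √0.0061 = 10.5 m/s. Hydraulic depth D_h = A/T = 60.05/16.36 = 3.67 m.
Froude number Fr = V/√(g·D_h) = 10.5/√(9.81×3.67) = 1.75, which is greater than 1, so the flow is supercritical.

supercritical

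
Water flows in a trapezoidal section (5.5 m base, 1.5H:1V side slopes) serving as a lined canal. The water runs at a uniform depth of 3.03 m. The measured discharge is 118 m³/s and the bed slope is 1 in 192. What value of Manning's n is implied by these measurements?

n = 0.0281

With bottom width b = 5.5 m and side slope z = 1.5: A = (b + zy)y = (5.5 + 1.5×3.03)×3.03 = 30.44 m²; P = b + 2y√(1+z²) = 5.5 + 2×3.03×1.803 = 16.42 m.
Hydraulic radius R = A/P = 30.44/16.42 = 1.853 m.
Rearranging Manning's equation: n = (1/Q) A R^(2/3) S^(1/2) = (1/118) × 30.44 × 1.853^(2/3) × √0.005208 = 0.0281.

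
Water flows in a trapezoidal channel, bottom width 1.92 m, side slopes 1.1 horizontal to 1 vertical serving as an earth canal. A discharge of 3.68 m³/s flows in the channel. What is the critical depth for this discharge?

y_c = 0.634 m

At critical depth, Q² T / (g A³) = 1, i.e. A³/T = Q²/g = 3.68²/9.81 = 1.38.
Trying y = 0.437 m: A³/T = 0.4007 — low.
Trying y = 0.807 m: A³/T = 3.148 — high.
Trying y = 0.634 m: A³/T = 1.379 — close enough.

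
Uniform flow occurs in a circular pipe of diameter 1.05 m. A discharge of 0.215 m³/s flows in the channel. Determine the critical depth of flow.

y_c = 0.254 m

At critical depth, Q² T / (g A³) = 1, i.e. A³/T = Q²/g = 0.215²/9.81 = 0.004712.
Trying y = 0.182 m: A³/T = 0.001272 — low.
Trying y = 0.307 m: A³/T = 0.009808 — high.
Trying y = 0.254 m: A³/T = 0.004692 — matches.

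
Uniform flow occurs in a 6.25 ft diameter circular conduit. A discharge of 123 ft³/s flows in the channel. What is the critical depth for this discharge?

At critical depth, Q² T / (g A³) = 1, i.e. A³/T = Q²/g = 123²/32.2 = 469.8.
At y = 2.21 ft: A³/T = 152.9 — low.
At y = 3.24 ft: A³/T = 663 — high.
At y = 2.96 ft: A³/T = 469.4 — ≈ 469.8.

y_c = 2.96 ft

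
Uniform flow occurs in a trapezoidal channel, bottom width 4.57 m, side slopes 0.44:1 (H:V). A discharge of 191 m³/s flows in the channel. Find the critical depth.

y_c = 4.79 m

At critical depth, Q² T / (g A³) = 1, i.e. A³/T = Q²/g = 191²/9.81 = 3719.
Trying y = 5.72 m: A³/T = 6936 — over.
Trying y = 4.09 m: A³/T = 2164 — short.
Trying y = 4.79 m: A³/T = 3725 — ≈ 3719.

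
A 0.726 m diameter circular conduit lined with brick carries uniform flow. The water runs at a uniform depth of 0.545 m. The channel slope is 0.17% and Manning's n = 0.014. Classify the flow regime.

subcritical

For a circular section of diameter D = 0.726 m at depth y = 0.545 m, the central angle is θ = 2 arccos(1 − 2y/D) = 4.192 rad. Then A = (D²/8)(θ − sin θ) = 0.3333 m² and P = Dθ/2 = 1.522 m.
Hydraulic radius R = A/P = 0.3333/1.522 = 0.2191 m.
V = (1/n) R^(2/3) √S = (1/0.014) × 0.2191^(2/3) × √0.0017 = 1.07 m/s. Hydraulic depth D_h = A/T = 0.3333/0.6282 = 0.5307 m.
Froude number Fr = V/√(g·D_h) = 1.07/√(9.81×0.5307) = 0.469, which is less than 1, so the flow is subcritical.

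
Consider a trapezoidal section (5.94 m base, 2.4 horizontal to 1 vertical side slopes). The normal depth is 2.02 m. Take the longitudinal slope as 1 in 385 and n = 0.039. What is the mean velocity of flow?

V = 1.58 m/s

With bottom width b = 5.94 m and side slope z = 2.4: A = (b + zy)y = (5.94 + 2.4×2.02)×2.02 = 21.79 m²; P = b + 2y√(1+z²) = 5.94 + 2×2.02×2.6 = 16.44 m.
Hydraulic radius R = A/P = 21.79/16.44 = 1.325 m.
From Manning's equation, V = (1/n) R^(2/3) S^(1/2) = (1/0.039) × 1.325^(2/3) × 0.002597^(1/2) = 1.58 m/s.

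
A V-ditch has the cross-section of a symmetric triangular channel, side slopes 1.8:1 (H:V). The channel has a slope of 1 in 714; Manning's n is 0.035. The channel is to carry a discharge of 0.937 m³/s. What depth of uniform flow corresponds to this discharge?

y_n = 0.939 m

Manning's equation rearranged: A R^(2/3) = nQ / (1·√S) = 0.035 × 0.937 / (√0.001401) = 0.8763.
Trying y = 0.827 m: A R^(2/3) = 0.6247 — too small.
Trying y = 1.19 m: A R^(2/3) = 1.649 — too large.
Trying y = 0.939 m: A R^(2/3) = 0.8765 — close enough.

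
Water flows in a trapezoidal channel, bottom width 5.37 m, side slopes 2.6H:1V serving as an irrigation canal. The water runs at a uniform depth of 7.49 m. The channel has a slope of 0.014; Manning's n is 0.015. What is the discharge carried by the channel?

With bottom width b = 5.37 m and side slope z = 2.6: A = (b + zy)y = (5.37 + 2.6×7.49)×7.49 = 186.1 m²; P = b + 2y√(1+z²) = 5.37 + 2×7.49×2.786 = 47.1 m.
Hydraulic radius R = A/P = 186.1/47.1 = 3.951 m.
Manning's equation: Q = (1/n) A R^(2/3) S^(1/2) = (1/0.015) × 186.1 × 3.951^(2/3) × 0.014^(1/2) = 3670 m³/s.

Q = 3670 m³/s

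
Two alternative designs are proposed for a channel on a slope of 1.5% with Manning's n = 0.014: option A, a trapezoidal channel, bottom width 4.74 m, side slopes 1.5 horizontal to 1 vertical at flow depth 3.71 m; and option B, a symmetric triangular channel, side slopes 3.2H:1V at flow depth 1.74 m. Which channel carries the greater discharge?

channel A

Channel A: With bottom width b = 4.74 m and side slope z = 1.5: A = (b + zy)y = (4.74 + 1.5×3.71)×3.71 = 38.23 m²; P = b + 2y√(1+z²) = 4.74 + 2×3.71×1.803 = 18.12 m. Hydraulic radius R = A/P = 38.23/18.12 = 2.11 m. Q_A = (1/0.014)·38.23·2.11^(2/3)·√0.015 = 550.3 m³/s.
Channel B: For a triangular section with side slope z = 3.2: A = zy² = 3.2×1.74² = 9.688 m²; P = 2y√(1+z²) = 2×1.74×3.353 = 11.67 m. Hydraulic radius R = A/P = 9.688/11.67 = 0.8304 m. Q_B = (1/0.014)·9.688·0.8304^(2/3)·√0.015 = 74.88 m³/s.
Q_A = 550.3 m³/s vs Q_B = 74.88 m³/s, so channel A carries more.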